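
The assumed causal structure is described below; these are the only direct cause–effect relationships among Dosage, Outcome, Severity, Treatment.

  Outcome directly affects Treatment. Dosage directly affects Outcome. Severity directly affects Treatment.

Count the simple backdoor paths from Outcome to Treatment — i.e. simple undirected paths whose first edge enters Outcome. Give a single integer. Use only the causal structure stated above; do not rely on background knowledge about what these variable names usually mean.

0

A backdoor path from Outcome to Treatment is any simple undirected path whose first edge points into Outcome (i.e. leaves Outcome via a parent).
Parents of Outcome: {Dosage}.
No simple path from any parent of Outcome reaches Treatment without revisiting Outcome, so there are no backdoor paths.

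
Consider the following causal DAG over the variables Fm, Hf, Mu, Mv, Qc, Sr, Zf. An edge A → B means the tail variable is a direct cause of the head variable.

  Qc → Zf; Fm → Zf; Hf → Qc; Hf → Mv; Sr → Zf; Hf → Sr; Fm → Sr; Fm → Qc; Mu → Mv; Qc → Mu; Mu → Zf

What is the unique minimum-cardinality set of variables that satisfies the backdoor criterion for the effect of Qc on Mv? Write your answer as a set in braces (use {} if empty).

Variables eligible for adjustment (non-descendants of Qc, excluding Qc and Mv): {Fm, Hf, Sr}.
Backdoor paths from Qc to Mv:
  P1: Qc <- Hf -> Sr <- Fm -> Zf <- Mu -> Mv
  P2: Qc <- Hf -> Sr -> Zf <- Mu -> Mv
  P3: Qc <- Hf -> Mv
  P4: Qc <- Fm -> Sr <- Hf -> Mv
  P5: Qc <- Fm -> Sr -> Zf <- Mu -> Mv
  P6: Qc <- Fm -> Zf <- Sr <- Hf -> Mv
  P7: Qc <- Fm -> Zf <- Mu -> Mv
The empty set is not sufficient: P3 (Qc <- Hf -> Mv) has no collider blocking it and no conditioned non-collider, so it is open.
Try {Hf}:
  P1: blocked at fork node Hf ∈ conditioning set.
  P2: blocked at fork node Hf ∈ conditioning set.
  P3: blocked at fork node Hf ∈ conditioning set.
  P4: blocked at collider Sr (neither it nor any descendant is in the conditioning set).
  P5: blocked at collider Zf (neither it nor any descendant is in the conditioning set).
  P6: blocked at collider Zf (neither it nor any descendant is in the conditioning set).
  P7: blocked at collider Zf (neither it nor any descendant is in the conditioning set).
{Hf} contains no descendant of Qc and blocks every backdoor path.
No other singleton works — e.g. {Fm} leaves P3 open — so {Hf} is the unique smallest valid adjustment set.

{Hf}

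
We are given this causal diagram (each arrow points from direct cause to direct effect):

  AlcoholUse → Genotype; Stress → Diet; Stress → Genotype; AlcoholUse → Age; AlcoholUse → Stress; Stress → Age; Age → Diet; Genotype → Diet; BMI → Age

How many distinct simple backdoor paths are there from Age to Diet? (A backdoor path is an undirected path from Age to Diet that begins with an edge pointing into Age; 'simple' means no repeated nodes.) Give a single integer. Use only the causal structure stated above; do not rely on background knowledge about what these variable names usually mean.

A backdoor path from Age to Diet is any simple undirected path whose first edge points into Age (i.e. leaves Age via a parent).
Parents of Age: {AlcoholUse, BMI, Stress}.
Enumerating:
  P1: Age <- AlcoholUse -> Stress -> Genotype -> Diet
  P2: Age <- AlcoholUse -> Stress -> Diet
  P3: Age <- AlcoholUse -> Genotype <- Stress -> Diet
  P4: Age <- AlcoholUse -> Genotype -> Diet
  P5: Age <- Stress <- AlcoholUse -> Genotype -> Diet
  P6: Age <- Stress -> Genotype -> Diet
  P7: Age <- Stress -> Diet
That exhausts the simple backdoor paths. Count: 7.

7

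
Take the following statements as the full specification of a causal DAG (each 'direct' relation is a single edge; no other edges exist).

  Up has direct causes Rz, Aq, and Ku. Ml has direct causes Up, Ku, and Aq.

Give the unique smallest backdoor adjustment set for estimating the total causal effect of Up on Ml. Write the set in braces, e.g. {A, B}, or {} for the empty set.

{Aq, Ku}

Variables eligible for adjustment (non-descendants of Up, excluding Up and Ml): {Aq, Ku, Rz}.
Backdoor paths from Up to Ml:
  P1: Up <- Aq -> Ml
  P2: Up <- Ku -> Ml
The empty set is not sufficient: P1 (Up <- Aq -> Ml) has no collider blocking it and no conditioned non-collider, so it is open.
Try {Aq, Ku}:
  P1: blocked at fork node Aq ∈ conditioning set.
  P2: blocked at fork node Ku ∈ conditioning set.
{Aq, Ku} contains no descendant of Up and blocks every backdoor path.
Every element of {Aq, Ku} is needed (dropping Aq leaves P1 open; dropping Ku leaves P2 open), so no proper subset is valid.
Among all size-2 subsets of the eligible variables, only {Aq, Ku} blocks every backdoor path, so it is the unique smallest valid adjustment set.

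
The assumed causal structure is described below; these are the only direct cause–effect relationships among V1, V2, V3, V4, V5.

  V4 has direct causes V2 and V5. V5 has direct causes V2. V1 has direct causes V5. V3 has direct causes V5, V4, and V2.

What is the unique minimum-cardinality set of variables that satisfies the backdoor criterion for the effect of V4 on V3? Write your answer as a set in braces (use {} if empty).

{V2, V5}

Variables eligible for adjustment (non-descendants of V4, excluding V4 and V3): {V1, V2, V5}.
Backdoor paths from V4 to V3:
  P1: V4 <- V2 -> V5 -> V3
  P2: V4 <- V2 -> V3
  P3: V4 <- V5 <- V2 -> V3
  P4: V4 <- V5 -> V3
The empty set is not sufficient: P1 (V4 <- V2 -> V5 -> V3) has no collider blocking it and no conditioned non-collider, so it is open.
Try {V2, V5}:
  P1: blocked at fork node V2 ∈ conditioning set.
  P2: blocked at fork node V2 ∈ conditioning set.
  P3: blocked at chain node V5 ∈ conditioning set.
  P4: blocked at fork node V5 ∈ conditioning set.
{V2, V5} contains no descendant of V4 and blocks every backdoor path.
Every element of {V2, V5} is needed (dropping V2 leaves P2 open; dropping V5 leaves P4 open), so no proper subset is valid.
Among all size-2 subsets of the eligible variables, only {V2, V5} blocks every backdoor path, so it is the unique smallest valid adjustment set.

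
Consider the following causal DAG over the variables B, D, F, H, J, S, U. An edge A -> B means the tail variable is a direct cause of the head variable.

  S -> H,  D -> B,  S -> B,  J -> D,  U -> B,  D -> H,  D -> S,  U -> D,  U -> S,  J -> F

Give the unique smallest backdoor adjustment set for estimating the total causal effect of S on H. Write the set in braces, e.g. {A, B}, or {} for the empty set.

{D}

Variables eligible for adjustment (non-descendants of S, excluding S and H): {D, F, J, U}.
Backdoor paths from S to H:
  P1: S <- U -> D -> H
  P2: S <- U -> B <- D -> H
  P3: S <- D -> H
The empty set is not sufficient: P1 (S <- U -> D -> H) has no collider blocking it and no conditioned non-collider, so it is open.
Try {D}:
  P1: blocked at chain node D ∈ conditioning set.
  P2: blocked at collider B (neither it nor any descendant is in the conditioning set).
  P3: blocked at fork node D ∈ conditioning set.
{D} contains no descendant of S and blocks every backdoor path.
No other singleton works — e.g. {J} leaves P1 open — so {D} is the unique smallest valid adjustment set.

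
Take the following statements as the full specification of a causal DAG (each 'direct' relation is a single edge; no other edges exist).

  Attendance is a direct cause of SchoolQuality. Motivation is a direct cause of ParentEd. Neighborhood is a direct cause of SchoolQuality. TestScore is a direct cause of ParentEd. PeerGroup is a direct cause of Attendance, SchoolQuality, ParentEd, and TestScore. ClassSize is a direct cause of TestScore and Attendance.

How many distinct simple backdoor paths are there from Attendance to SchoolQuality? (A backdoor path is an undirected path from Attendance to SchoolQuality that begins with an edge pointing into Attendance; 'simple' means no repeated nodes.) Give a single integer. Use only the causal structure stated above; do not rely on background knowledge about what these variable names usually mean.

3

A backdoor path from Attendance to SchoolQuality is any simple undirected path whose first edge points into Attendance (i.e. leaves Attendance via a parent).
Parents of Attendance: {ClassSize, PeerGroup}.
Enumerating:
  P1: Attendance <- PeerGroup -> SchoolQuality
  P2: Attendance <- ClassSize -> TestScore <- PeerGroup -> SchoolQuality
  P3: Attendance <- ClassSize -> TestScore -> ParentEd <- PeerGroup -> SchoolQuality
That exhausts the simple backdoor paths. Count: 3.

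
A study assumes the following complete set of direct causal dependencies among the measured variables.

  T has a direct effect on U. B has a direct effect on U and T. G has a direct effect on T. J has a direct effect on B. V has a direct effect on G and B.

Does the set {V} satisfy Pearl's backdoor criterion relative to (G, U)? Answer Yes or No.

Yes

Backdoor paths from G to U (paths whose first edge points into G):
  P1: G <- V -> B -> T -> U
  P2: G <- V -> B -> U
Condition 1 (no descendant of G in the set): holds — descendants of G are {T, U}; none are in {V}.
Condition 2 (every backdoor path blocked by {V}):
  P1: blocked at fork node V ∈ conditioning set.
  P2: blocked at fork node V ∈ conditioning set.
{V} satisfies the backdoor criterion.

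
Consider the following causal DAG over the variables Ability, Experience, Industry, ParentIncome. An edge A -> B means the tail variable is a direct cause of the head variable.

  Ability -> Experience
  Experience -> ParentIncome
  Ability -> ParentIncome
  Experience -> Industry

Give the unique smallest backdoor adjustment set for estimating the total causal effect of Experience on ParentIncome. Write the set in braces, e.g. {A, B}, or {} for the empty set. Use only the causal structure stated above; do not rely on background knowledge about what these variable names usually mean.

{Ability}

Variables eligible for adjustment (non-descendants of Experience, excluding Experience and ParentIncome): {Ability}.
Backdoor paths from Experience to ParentIncome:
  P1: Experience <- Ability -> ParentIncome
The empty set is not sufficient: P1 (Experience <- Ability -> ParentIncome) has no collider blocking it and no conditioned non-collider, so it is open.
Try {Ability}:
  P1: blocked at fork node Ability ∈ conditioning set.
{Ability} contains no descendant of Experience and blocks every backdoor path.
{Ability} is the unique smallest valid adjustment set.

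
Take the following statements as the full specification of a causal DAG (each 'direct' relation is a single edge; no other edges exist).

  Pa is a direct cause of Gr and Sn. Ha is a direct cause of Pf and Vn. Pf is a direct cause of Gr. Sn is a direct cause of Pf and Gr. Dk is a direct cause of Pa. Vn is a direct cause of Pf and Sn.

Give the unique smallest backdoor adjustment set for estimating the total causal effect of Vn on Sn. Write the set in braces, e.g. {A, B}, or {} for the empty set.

{}

Variables eligible for adjustment (non-descendants of Vn, excluding Vn and Sn): {Dk, Ha, Pa}.
Backdoor paths from Vn to Sn:
  P1: Vn <- Ha -> Pf <- Sn
  P2: Vn <- Ha -> Pf -> Gr <- Pa -> Sn
  P3: Vn <- Ha -> Pf -> Gr <- Sn
Each backdoor path contains an unconditioned collider, so every path is already blocked with the empty conditioning set:
  P1: blocked at collider Pf (neither it nor any descendant is in the conditioning set).
  P2: blocked at collider Gr (neither it nor any descendant is in the conditioning set).
  P3: blocked at collider Gr (neither it nor any descendant is in the conditioning set).
The empty set is therefore the unique smallest valid set.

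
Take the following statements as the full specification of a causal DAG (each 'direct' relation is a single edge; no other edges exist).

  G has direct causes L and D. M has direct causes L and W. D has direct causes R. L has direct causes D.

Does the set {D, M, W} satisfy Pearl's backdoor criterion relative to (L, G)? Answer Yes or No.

No

Backdoor paths from L to G (paths whose first edge points into L):
  P1: L <- D -> G
Condition 1 (no descendant of L in the set): FAILS — M is a descendant of L.
Condition 2 (every backdoor path blocked by {D, M, W}):
  P1: blocked at fork node D ∈ conditioning set.
{D, M, W} does not satisfy the backdoor criterion.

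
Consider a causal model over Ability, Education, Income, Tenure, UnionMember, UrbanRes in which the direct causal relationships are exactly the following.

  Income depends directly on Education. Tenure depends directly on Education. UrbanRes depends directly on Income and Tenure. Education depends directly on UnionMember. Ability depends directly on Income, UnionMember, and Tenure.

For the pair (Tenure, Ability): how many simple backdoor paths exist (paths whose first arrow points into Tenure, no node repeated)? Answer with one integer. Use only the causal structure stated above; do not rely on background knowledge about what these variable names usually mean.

A backdoor path from Tenure to Ability is any simple undirected path whose first edge points into Tenure (i.e. leaves Tenure via a parent).
Parents of Tenure: {Education}.
Enumerating:
  P1: Tenure <- Education <- UnionMember -> Ability
  P2: Tenure <- Education -> Income -> Ability
That exhausts the simple backdoor paths. Count: 2.

2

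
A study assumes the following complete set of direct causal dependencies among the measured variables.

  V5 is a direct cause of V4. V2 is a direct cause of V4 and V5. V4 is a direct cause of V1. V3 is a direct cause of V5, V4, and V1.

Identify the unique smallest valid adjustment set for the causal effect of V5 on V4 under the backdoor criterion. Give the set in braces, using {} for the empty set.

{V2, V3}

Variables eligible for adjustment (non-descendants of V5, excluding V5 and V4): {V2, V3}.
Backdoor paths from V5 to V4:
  P1: V5 <- V3 -> V4
  P2: V5 <- V3 -> V1 <- V4
  P3: V5 <- V2 -> V4
The empty set is not sufficient: P1 (V5 <- V3 -> V4) has no collider blocking it and no conditioned non-collider, so it is open.
Try {V2, V3}:
  P1: blocked at fork node V3 ∈ conditioning set.
  P2: blocked at fork node V3 ∈ conditioning set.
  P3: blocked at fork node V2 ∈ conditioning set.
{V2, V3} contains no descendant of V5 and blocks every backdoor path.
Every element of {V2, V3} is needed (dropping V2 leaves P3 open; dropping V3 leaves P1 open), so no proper subset is valid.
Among all size-2 subsets of the eligible variables, only {V2, V3} blocks every backdoor path, so it is the unique smallest valid adjustment set.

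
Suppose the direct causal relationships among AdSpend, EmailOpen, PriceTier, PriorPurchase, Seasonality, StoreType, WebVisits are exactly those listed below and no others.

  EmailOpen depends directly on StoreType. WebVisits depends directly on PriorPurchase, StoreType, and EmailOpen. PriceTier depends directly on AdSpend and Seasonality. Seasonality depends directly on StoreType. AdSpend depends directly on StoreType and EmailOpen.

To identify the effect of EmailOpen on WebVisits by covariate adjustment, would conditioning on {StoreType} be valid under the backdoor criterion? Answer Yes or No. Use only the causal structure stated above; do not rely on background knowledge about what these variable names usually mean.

Backdoor paths from EmailOpen to WebVisits (paths whose first edge points into EmailOpen):
  P1: EmailOpen <- StoreType -> WebVisits
Condition 1 (no descendant of EmailOpen in the set): holds — descendants of EmailOpen are {AdSpend, PriceTier, WebVisits}; none are in {StoreType}.
Condition 2 (every backdoor path blocked by {StoreType}):
  P1: blocked at fork node StoreType ∈ conditioning set.
{StoreType} satisfies the backdoor criterion.

Yes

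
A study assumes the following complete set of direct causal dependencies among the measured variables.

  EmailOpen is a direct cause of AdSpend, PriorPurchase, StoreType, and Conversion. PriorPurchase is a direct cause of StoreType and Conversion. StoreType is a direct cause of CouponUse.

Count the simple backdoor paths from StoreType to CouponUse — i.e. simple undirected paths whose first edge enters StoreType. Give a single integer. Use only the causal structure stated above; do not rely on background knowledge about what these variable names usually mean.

0

A backdoor path from StoreType to CouponUse is any simple undirected path whose first edge points into StoreType (i.e. leaves StoreType via a parent).
Parents of StoreType: {EmailOpen, PriorPurchase}.
No simple path from any parent of StoreType reaches CouponUse without revisiting StoreType, so there are no backdoor paths.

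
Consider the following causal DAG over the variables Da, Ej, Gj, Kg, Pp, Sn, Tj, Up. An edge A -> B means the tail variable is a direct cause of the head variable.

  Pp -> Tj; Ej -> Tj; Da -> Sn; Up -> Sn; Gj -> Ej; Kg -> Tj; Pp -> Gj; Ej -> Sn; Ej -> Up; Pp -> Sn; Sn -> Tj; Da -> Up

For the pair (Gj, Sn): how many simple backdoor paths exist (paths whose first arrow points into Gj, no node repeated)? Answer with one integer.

A backdoor path from Gj to Sn is any simple undirected path whose first edge points into Gj (i.e. leaves Gj via a parent).
Parents of Gj: {Pp}.
Enumerating:
  P1: Gj <- Pp -> Sn
  P2: Gj <- Pp -> Tj <- Ej -> Up <- Da -> Sn
  P3: Gj <- Pp -> Tj <- Ej -> Up -> Sn
  P4: Gj <- Pp -> Tj <- Ej -> Sn
  P5: Gj <- Pp -> Tj <- Sn
That exhausts the simple backdoor paths. Count: 5.

5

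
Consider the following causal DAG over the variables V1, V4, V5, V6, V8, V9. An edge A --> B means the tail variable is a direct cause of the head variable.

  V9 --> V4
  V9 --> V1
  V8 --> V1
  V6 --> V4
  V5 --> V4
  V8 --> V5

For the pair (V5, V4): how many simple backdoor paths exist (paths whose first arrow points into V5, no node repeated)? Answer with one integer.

A backdoor path from V5 to V4 is any simple undirected path whose first edge points into V5 (i.e. leaves V5 via a parent).
Parents of V5: {V8}.
Enumerating:
  P1: V5 <- V8 -> V1 <- V9 -> V4
That exhausts the simple backdoor paths. Count: 1.

1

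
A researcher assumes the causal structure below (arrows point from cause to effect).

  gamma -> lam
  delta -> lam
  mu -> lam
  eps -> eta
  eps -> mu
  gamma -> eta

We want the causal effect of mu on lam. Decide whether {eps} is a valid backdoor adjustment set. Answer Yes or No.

Backdoor paths from mu to lam (paths whose first edge points into mu):
  P1: mu <- eps -> eta <- gamma -> lam
Condition 1 (no descendant of mu in the set): holds — descendants of mu are {lam}; none are in {eps}.
Condition 2 (every backdoor path blocked by {eps}):
  P1: blocked at fork node eps ∈ conditioning set.
{eps} satisfies the backdoor criterion.

Yes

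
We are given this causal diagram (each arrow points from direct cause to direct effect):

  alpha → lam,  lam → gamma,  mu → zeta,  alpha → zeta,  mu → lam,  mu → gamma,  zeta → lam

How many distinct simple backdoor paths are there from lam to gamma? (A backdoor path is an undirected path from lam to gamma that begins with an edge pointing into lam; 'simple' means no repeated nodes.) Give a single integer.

A backdoor path from lam to gamma is any simple undirected path whose first edge points into lam (i.e. leaves lam via a parent).
Parents of lam: {alpha, mu, zeta}.
Enumerating:
  P1: lam <- alpha -> zeta <- mu -> gamma
  P2: lam <- mu -> gamma
  P3: lam <- zeta <- mu -> gamma
That exhausts the simple backdoor paths. Count: 3.

3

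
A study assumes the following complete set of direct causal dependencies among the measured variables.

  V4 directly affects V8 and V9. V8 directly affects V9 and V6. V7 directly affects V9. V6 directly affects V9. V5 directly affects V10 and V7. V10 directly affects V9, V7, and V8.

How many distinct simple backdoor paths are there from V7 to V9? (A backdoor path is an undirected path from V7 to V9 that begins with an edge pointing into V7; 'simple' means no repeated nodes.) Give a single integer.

8

A backdoor path from V7 to V9 is any simple undirected path whose first edge points into V7 (i.e. leaves V7 via a parent).
Parents of V7: {V10, V5}.
Enumerating:
  P1: V7 <- V5 -> V10 -> V8 <- V4 -> V9
  P2: V7 <- V5 -> V10 -> V8 -> V6 -> V9
  P3: V7 <- V5 -> V10 -> V8 -> V9
  P4: V7 <- V5 -> V10 -> V9
  P5: V7 <- V10 -> V8 <- V4 -> V9
  P6: V7 <- V10 -> V8 -> V6 -> V9
  P7: V7 <- V10 -> V8 -> V9
  P8: V7 <- V10 -> V9
That exhausts the simple backdoor paths. Count: 8.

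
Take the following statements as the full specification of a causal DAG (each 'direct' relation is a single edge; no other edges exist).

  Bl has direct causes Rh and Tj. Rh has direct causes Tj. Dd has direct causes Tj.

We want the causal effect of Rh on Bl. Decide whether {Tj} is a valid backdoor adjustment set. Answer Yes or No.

Backdoor paths from Rh to Bl (paths whose first edge points into Rh):
  P1: Rh <- Tj -> Bl
Condition 1 (no descendant of Rh in the set): holds — descendants of Rh are {Bl}; none are in {Tj}.
Condition 2 (every backdoor path blocked by {Tj}):
  P1: blocked at fork node Tj ∈ conditioning set.
{Tj} satisfies the backdoor criterion.

Yes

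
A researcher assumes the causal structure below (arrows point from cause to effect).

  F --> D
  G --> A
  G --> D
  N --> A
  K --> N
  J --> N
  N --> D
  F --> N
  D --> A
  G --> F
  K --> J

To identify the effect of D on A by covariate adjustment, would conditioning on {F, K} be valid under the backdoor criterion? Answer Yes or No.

Backdoor paths from D to A (paths whose first edge points into D):
  P1: D <- G -> F -> N -> A
  P2: D <- G -> A
  P3: D <- F <- G -> A
  P4: D <- F -> N -> A
  P5: D <- N <- F <- G -> A
  P6: D <- N -> A
Condition 1 (no descendant of D in the set): holds — descendants of D are {A}; none are in {F, K}.
Condition 2 (every backdoor path blocked by {F, K}):
  P1: blocked at chain node F ∈ conditioning set.
  P2: open — no interior node is in the conditioning set.
  P3: blocked at chain node F ∈ conditioning set.
  P4: blocked at fork node F ∈ conditioning set.
  P5: blocked at chain node F ∈ conditioning set.
  P6: open — no interior node is in the conditioning set.
{F, K} does not satisfy the backdoor criterion.

No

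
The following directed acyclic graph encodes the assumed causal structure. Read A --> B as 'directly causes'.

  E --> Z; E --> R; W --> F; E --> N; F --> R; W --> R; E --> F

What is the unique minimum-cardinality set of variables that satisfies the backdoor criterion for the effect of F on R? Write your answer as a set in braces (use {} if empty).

Variables eligible for adjustment (non-descendants of F, excluding F and R): {E, N, W, Z}.
Backdoor paths from F to R:
  P1: F <- E -> R
  P2: F <- W -> R
The empty set is not sufficient: P1 (F <- E -> R) has no collider blocking it and no conditioned non-collider, so it is open.
Try {E, W}:
  P1: blocked at fork node E ∈ conditioning set.
  P2: blocked at fork node W ∈ conditioning set.
{E, W} contains no descendant of F and blocks every backdoor path.
Every element of {E, W} is needed (dropping E leaves P1 open; dropping W leaves P2 open), so no proper subset is valid.
Among all size-2 subsets of the eligible variables, only {E, W} blocks every backdoor path, so it is the unique smallest valid adjustment set.

{E, W}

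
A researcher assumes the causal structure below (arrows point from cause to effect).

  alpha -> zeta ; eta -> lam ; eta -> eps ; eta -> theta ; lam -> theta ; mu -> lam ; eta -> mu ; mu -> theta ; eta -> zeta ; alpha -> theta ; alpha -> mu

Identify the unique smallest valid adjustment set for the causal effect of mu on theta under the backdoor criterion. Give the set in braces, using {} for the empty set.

Variables eligible for adjustment (non-descendants of mu, excluding mu and theta): {alpha, eps, eta, zeta}.
Backdoor paths from mu to theta:
  P1: mu <- alpha -> zeta <- eta -> lam -> theta
  P2: mu <- alpha -> zeta <- eta -> theta
  P3: mu <- alpha -> theta
  P4: mu <- eta -> zeta <- alpha -> theta
  P5: mu <- eta -> lam -> theta
  P6: mu <- eta -> theta
The empty set is not sufficient: P3 (mu <- alpha -> theta) has no collider blocking it and no conditioned non-collider, so it is open.
Try {alpha, eta}:
  P1: blocked at fork node alpha ∈ conditioning set.
  P2: blocked at fork node alpha ∈ conditioning set.
  P3: blocked at fork node alpha ∈ conditioning set.
  P4: blocked at fork node eta ∈ conditioning set.
  P5: blocked at fork node eta ∈ conditioning set.
  P6: blocked at fork node eta ∈ conditioning set.
{alpha, eta} contains no descendant of mu and blocks every backdoor path.
Every element of {alpha, eta} is needed (dropping alpha leaves P3 open; dropping eta leaves P5 open), so no proper subset is valid.
Among all size-2 subsets of the eligible variables, only {alpha, eta} blocks every backdoor path, so it is the unique smallest valid adjustment set.

{alpha, eta}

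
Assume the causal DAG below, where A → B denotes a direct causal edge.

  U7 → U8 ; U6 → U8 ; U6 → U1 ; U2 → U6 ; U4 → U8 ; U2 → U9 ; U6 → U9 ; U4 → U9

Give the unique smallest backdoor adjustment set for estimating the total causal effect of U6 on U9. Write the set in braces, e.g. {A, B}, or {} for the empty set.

{U2}

Variables eligible for adjustment (non-descendants of U6, excluding U6 and U9): {U2, U4, U7}.
Backdoor paths from U6 to U9:
  P1: U6 <- U2 -> U9
The empty set is not sufficient: P1 (U6 <- U2 -> U9) has no collider blocking it and no conditioned non-collider, so it is open.
Try {U2}:
  P1: blocked at fork node U2 ∈ conditioning set.
{U2} contains no descendant of U6 and blocks every backdoor path.
No other singleton works — e.g. {U7} leaves P1 open — so {U2} is the unique smallest valid adjustment set.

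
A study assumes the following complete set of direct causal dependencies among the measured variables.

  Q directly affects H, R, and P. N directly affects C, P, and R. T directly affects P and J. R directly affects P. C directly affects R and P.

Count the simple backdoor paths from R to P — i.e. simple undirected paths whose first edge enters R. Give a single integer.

5

A backdoor path from R to P is any simple undirected path whose first edge points into R (i.e. leaves R via a parent).
Parents of R: {C, N, Q}.
Enumerating:
  P1: R <- N -> C -> P
  P2: R <- N -> P
  P3: R <- Q -> P
  P4: R <- C <- N -> P
  P5: R <- C -> P
That exhausts the simple backdoor paths. Count: 5.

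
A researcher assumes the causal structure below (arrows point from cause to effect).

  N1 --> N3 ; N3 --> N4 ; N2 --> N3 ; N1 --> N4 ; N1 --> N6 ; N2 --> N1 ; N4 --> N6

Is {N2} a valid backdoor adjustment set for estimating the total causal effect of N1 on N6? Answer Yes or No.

Yes

Backdoor paths from N1 to N6 (paths whose first edge points into N1):
  P1: N1 <- N2 -> N3 -> N4 -> N6
Condition 1 (no descendant of N1 in the set): holds — descendants of N1 are {N3, N4, N6}; none are in {N2}.
Condition 2 (every backdoor path blocked by {N2}):
  P1: blocked at fork node N2 ∈ conditioning set.
{N2} satisfies the backdoor criterion.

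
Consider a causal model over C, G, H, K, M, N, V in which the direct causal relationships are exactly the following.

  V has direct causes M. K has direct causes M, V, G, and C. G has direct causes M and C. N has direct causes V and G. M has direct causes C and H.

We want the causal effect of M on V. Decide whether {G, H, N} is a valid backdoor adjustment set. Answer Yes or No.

Backdoor paths from M to V (paths whose first edge points into M):
  P1: M <- C -> G -> K <- V
  P2: M <- C -> G -> N <- V
  P3: M <- C -> K <- G -> N <- V
  P4: M <- C -> K <- V
Condition 1 (no descendant of M in the set): FAILS — G and N are descendants of M.
Condition 2 (every backdoor path blocked by {G, H, N}):
  P1: blocked at chain node G ∈ conditioning set.
  P2: blocked at chain node G ∈ conditioning set.
  P3: blocked at collider K (neither it nor any descendant is in the conditioning set).
  P4: blocked at collider K (neither it nor any descendant is in the conditioning set).
{G, H, N} does not satisfy the backdoor criterion.

No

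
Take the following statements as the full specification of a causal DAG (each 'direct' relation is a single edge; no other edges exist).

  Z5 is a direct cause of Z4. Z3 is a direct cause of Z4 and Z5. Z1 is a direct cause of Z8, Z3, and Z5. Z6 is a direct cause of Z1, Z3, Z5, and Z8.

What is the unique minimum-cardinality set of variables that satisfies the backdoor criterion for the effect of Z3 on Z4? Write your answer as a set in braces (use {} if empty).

Variables eligible for adjustment (non-descendants of Z3, excluding Z3 and Z4): {Z1, Z6, Z8}.
Backdoor paths from Z3 to Z4:
  P1: Z3 <- Z6 -> Z1 -> Z5 -> Z4
  P2: Z3 <- Z6 -> Z5 -> Z4
  P3: Z3 <- Z6 -> Z8 <- Z1 -> Z5 -> Z4
  P4: Z3 <- Z1 <- Z6 -> Z5 -> Z4
  P5: Z3 <- Z1 -> Z5 -> Z4
  P6: Z3 <- Z1 -> Z8 <- Z6 -> Z5 -> Z4
The empty set is not sufficient: P1 (Z3 <- Z6 -> Z1 -> Z5 -> Z4) has no collider blocking it and no conditioned non-collider, so it is open.
Try {Z1, Z6}:
  P1: blocked at fork node Z6 ∈ conditioning set.
  P2: blocked at fork node Z6 ∈ conditioning set.
  P3: blocked at fork node Z6 ∈ conditioning set.
  P4: blocked at chain node Z1 ∈ conditioning set.
  P5: blocked at fork node Z1 ∈ conditioning set.
  P6: blocked at fork node Z1 ∈ conditioning set.
{Z1, Z6} contains no descendant of Z3 and blocks every backdoor path.
Every element of {Z1, Z6} is needed (dropping Z1 leaves P5 open; dropping Z6 leaves P2 open), so no proper subset is valid.
Among all size-2 subsets of the eligible variables, only {Z1, Z6} blocks every backdoor path, so it is the unique smallest valid adjustment set.

{Z1, Z6}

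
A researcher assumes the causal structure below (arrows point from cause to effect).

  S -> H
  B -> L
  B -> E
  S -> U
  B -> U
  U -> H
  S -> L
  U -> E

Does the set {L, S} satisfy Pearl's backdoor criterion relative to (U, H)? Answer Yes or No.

Yes

Backdoor paths from U to H (paths whose first edge points into U):
  P1: U <- B -> L <- S -> H
  P2: U <- S -> H
Condition 1 (no descendant of U in the set): holds — descendants of U are {E, H}; none are in {L, S}.
Condition 2 (every backdoor path blocked by {L, S}):
  P1: blocked at fork node S ∈ conditioning set.
  P2: blocked at fork node S ∈ conditioning set.
{L, S} satisfies the backdoor criterion.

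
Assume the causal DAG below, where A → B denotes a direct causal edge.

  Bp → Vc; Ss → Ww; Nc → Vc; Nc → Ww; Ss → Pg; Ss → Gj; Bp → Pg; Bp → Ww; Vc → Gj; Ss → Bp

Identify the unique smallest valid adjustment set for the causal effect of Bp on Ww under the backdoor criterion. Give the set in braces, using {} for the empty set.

Variables eligible for adjustment (non-descendants of Bp, excluding Bp and Ww): {Nc, Ss}.
Backdoor paths from Bp to Ww:
  P1: Bp <- Ss -> Ww
  P2: Bp <- Ss -> Gj <- Vc <- Nc -> Ww
The empty set is not sufficient: P1 (Bp <- Ss -> Ww) has no collider blocking it and no conditioned non-collider, so it is open.
Try {Ss}:
  P1: blocked at fork node Ss ∈ conditioning set.
  P2: blocked at fork node Ss ∈ conditioning set.
{Ss} contains no descendant of Bp and blocks every backdoor path.
No other singleton works — e.g. {Nc} leaves P1 open — so {Ss} is the unique smallest valid adjustment set.

{Ss}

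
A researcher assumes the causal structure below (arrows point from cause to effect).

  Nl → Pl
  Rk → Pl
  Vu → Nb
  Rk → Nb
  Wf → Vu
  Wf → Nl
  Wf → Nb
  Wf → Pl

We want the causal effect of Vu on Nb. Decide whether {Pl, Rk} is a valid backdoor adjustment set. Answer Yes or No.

Backdoor paths from Vu to Nb (paths whose first edge points into Vu):
  P1: Vu <- Wf -> Nl -> Pl <- Rk -> Nb
  P2: Vu <- Wf -> Pl <- Rk -> Nb
  P3: Vu <- Wf -> Nb
Condition 1 (no descendant of Vu in the set): holds — descendants of Vu are {Nb}; none are in {Pl, Rk}.
Condition 2 (every backdoor path blocked by {Pl, Rk}):
  P1: blocked at fork node Rk ∈ conditioning set.
  P2: blocked at fork node Rk ∈ conditioning set.
  P3: open — no interior node is in the conditioning set.
{Pl, Rk} does not satisfy the backdoor criterion.

No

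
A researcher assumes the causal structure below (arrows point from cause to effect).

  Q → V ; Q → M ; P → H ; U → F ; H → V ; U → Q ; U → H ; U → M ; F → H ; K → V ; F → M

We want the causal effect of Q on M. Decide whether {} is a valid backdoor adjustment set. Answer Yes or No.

Backdoor paths from Q to M (paths whose first edge points into Q):
  P1: Q <- U -> F -> M
  P2: Q <- U -> M
  P3: Q <- U -> H <- F -> M
Condition 1 (no descendant of Q in the set): holds — descendants of Q are {M, V}; none are in {}.
Condition 2 (every backdoor path blocked by {}):
  P1: open — no interior node is in the conditioning set.
  P2: open — no interior node is in the conditioning set.
  P3: blocked at collider H (neither it nor any descendant is in the conditioning set).
{} does not satisfy the backdoor criterion.

No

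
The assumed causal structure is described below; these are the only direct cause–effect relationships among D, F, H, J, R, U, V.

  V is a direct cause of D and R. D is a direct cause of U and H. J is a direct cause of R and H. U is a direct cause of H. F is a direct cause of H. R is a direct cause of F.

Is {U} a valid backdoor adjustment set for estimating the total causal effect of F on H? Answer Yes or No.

No

Backdoor paths from F to H (paths whose first edge points into F):
  P1: F <- R <- V -> D -> U -> H
  P2: F <- R <- V -> D -> H
  P3: F <- R <- J -> H
Condition 1 (no descendant of F in the set): holds — descendants of F are {H}; none are in {U}.
Condition 2 (every backdoor path blocked by {U}):
  P1: blocked at chain node U ∈ conditioning set.
  P2: open — no interior node is in the conditioning set.
  P3: open — no interior node is in the conditioning set.
{U} does not satisfy the backdoor criterion.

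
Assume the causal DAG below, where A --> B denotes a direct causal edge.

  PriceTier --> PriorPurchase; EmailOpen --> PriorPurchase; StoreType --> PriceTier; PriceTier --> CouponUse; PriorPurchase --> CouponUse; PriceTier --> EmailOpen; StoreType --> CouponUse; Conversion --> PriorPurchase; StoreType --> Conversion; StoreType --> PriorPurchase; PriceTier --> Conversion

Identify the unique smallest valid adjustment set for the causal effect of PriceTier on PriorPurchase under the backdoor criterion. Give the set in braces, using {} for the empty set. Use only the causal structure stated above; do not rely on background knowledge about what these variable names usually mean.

Variables eligible for adjustment (non-descendants of PriceTier, excluding PriceTier and PriorPurchase): {StoreType}.
Backdoor paths from PriceTier to PriorPurchase:
  P1: PriceTier <- StoreType -> Conversion -> PriorPurchase
  P2: PriceTier <- StoreType -> PriorPurchase
  P3: PriceTier <- StoreType -> CouponUse <- PriorPurchase
The empty set is not sufficient: P1 (PriceTier <- StoreType -> Conversion -> PriorPurchase) has no collider blocking it and no conditioned non-collider, so it is open.
Try {StoreType}:
  P1: blocked at fork node StoreType ∈ conditioning set.
  P2: blocked at fork node StoreType ∈ conditioning set.
  P3: blocked at fork node StoreType ∈ conditioning set.
{StoreType} contains no descendant of PriceTier and blocks every backdoor path.
{StoreType} is the unique smallest valid adjustment set.

{StoreType}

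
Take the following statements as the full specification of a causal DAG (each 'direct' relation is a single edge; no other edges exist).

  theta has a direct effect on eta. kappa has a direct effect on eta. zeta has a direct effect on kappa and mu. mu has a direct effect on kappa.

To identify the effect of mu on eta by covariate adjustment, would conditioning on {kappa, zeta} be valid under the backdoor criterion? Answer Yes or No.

No

Backdoor paths from mu to eta (paths whose first edge points into mu):
  P1: mu <- zeta -> kappa -> eta
Condition 1 (no descendant of mu in the set): FAILS — kappa is a descendant of mu.
Condition 2 (every backdoor path blocked by {kappa, zeta}):
  P1: blocked at fork node zeta ∈ conditioning set.
{kappa, zeta} does not satisfy the backdoor criterion.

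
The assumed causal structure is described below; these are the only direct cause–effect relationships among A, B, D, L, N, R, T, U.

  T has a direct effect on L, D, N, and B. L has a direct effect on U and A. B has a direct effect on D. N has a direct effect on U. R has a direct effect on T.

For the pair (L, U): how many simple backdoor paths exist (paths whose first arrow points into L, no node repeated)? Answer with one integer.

A backdoor path from L to U is any simple undirected path whose first edge points into L (i.e. leaves L via a parent).
Parents of L: {T}.
Enumerating:
  P1: L <- T -> N -> U
That exhausts the simple backdoor paths. Count: 1.

1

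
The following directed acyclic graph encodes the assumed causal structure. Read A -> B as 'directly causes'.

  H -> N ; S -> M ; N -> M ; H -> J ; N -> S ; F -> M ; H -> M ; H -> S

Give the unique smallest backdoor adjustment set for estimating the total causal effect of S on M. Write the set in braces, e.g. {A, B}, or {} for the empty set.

Variables eligible for adjustment (non-descendants of S, excluding S and M): {F, H, J, N}.
Backdoor paths from S to M:
  P1: S <- H -> N -> M
  P2: S <- H -> M
  P3: S <- N <- H -> M
  P4: S <- N -> M
The empty set is not sufficient: P1 (S <- H -> N -> M) has no collider blocking it and no conditioned non-collider, so it is open.
Try {H, N}:
  P1: blocked at fork node H ∈ conditioning set.
  P2: blocked at fork node H ∈ conditioning set.
  P3: blocked at chain node N ∈ conditioning set.
  P4: blocked at fork node N ∈ conditioning set.
{H, N} contains no descendant of S and blocks every backdoor path.
Every element of {H, N} is needed (dropping H leaves P2 open; dropping N leaves P4 open), so no proper subset is valid.
Among all size-2 subsets of the eligible variables, only {H, N} blocks every backdoor path, so it is the unique smallest valid adjustment set.

{H, N}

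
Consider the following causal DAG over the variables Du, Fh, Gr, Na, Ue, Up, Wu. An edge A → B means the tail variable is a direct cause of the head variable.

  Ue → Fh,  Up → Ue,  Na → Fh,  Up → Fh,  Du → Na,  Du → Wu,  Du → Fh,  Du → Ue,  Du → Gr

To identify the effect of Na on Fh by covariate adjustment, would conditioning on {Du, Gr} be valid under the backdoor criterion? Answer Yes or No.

Yes

Backdoor paths from Na to Fh (paths whose first edge points into Na):
  P1: Na <- Du -> Ue <- Up -> Fh
  P2: Na <- Du -> Ue -> Fh
  P3: Na <- Du -> Fh
Condition 1 (no descendant of Na in the set): holds — descendants of Na are {Fh}; none are in {Du, Gr}.
Condition 2 (every backdoor path blocked by {Du, Gr}):
  P1: blocked at fork node Du ∈ conditioning set.
  P2: blocked at fork node Du ∈ conditioning set.
  P3: blocked at fork node Du ∈ conditioning set.
{Du, Gr} satisfies the backdoor criterion.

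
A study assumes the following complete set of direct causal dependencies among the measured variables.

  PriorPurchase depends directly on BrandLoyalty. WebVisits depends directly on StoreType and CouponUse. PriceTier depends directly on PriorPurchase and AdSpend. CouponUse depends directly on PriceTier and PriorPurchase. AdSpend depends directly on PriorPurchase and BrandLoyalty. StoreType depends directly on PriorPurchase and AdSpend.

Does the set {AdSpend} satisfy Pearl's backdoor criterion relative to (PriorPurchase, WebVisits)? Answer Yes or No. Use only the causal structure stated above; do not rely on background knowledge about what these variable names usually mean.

Backdoor paths from PriorPurchase to WebVisits (paths whose first edge points into PriorPurchase):
  P1: PriorPurchase <- BrandLoyalty -> AdSpend -> StoreType -> WebVisits
  P2: PriorPurchase <- BrandLoyalty -> AdSpend -> PriceTier -> CouponUse -> WebVisits
Condition 1 (no descendant of PriorPurchase in the set): FAILS — AdSpend is a descendant of PriorPurchase.
Condition 2 (every backdoor path blocked by {AdSpend}):
  P1: blocked at chain node AdSpend ∈ conditioning set.
  P2: blocked at chain node AdSpend ∈ conditioning set.
{AdSpend} does not satisfy the backdoor criterion.

No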